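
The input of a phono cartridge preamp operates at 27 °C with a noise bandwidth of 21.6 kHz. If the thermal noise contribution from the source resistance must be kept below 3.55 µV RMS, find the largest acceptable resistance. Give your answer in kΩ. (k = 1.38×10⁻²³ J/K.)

T = 27 °C + 273.15 = 300.15 K
Johnson–Nyquist: V_n = √(4kTRB) ⇒ R = V_n² / (4kTB)
4kTB = 4 × 1.38×10⁻²³ × 300.15 × 2.16×10⁴ = 3.58×10⁻¹⁶
R = (3.55×10⁻⁶)² / 3.58×10⁻¹⁶ = 3.52×10⁴ Ω = 35.2 kΩ

35.2 kΩ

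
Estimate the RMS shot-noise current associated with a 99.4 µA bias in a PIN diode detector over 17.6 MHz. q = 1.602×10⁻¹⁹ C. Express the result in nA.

23.7 nA

I_n = √(2qI·B)
2qI·B = 2 × 1.602×10⁻¹⁹ × 9.94×10⁻⁵ × 1.76×10⁷ = 5.61×10⁻¹⁶ A²
I_n = √(5.61×10⁻¹⁶) = 2.37×10⁻⁸ A = 23.7 nA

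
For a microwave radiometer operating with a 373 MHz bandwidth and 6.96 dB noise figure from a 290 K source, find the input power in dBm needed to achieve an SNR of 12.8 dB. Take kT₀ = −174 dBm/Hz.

−68.5 dBm

Sensitivity = −174 + 10 log₁₀(B) + NF + SNR_min
= −174 + 85.72 + 6.96 + 12.8
= −68.52 dBm → −68.5 dBm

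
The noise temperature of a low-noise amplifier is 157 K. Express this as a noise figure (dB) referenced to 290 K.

1.88 dB

F = 1 + T_e/T₀ = 1 + 157/290 = 1.54138
NF = 10 log₁₀(1.54138) = 1.88 dB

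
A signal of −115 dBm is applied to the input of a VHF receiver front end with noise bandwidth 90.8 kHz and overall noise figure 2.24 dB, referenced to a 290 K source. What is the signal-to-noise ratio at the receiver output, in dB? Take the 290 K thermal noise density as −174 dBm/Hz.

7.2 dB

Noise floor: N = −174 + 10 log₁₀(B) + NF
10 log₁₀(9.08×10⁴) = 49.58 dB
N = −174 + 49.58 + 2.24 = −122.18 dBm
SNR = P_sig − N = −115 − (−122.18) = 7.18 dB → 7.2 dB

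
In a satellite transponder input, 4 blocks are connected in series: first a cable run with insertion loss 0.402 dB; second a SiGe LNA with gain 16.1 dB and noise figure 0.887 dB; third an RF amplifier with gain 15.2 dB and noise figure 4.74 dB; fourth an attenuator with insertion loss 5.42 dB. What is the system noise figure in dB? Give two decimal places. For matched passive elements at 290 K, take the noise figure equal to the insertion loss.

Convert to linear (a loss of L dB is a gain of −L dB): F_i = 10^(NF_i/10), G_i = 10^(G_i,dB/10)
  Stage 1: F_1 = 10^(0.402/10) = 1.097, G_1 = 10^(−0.402/10) = 0.9116
  Stage 2: F_2 = 10^(0.887/10) = 1.227, G_2 = 10^(16.1/10) = 40.74
  Stage 3: F_3 = 10^(4.74/10) = 2.979, G_3 = 10^(15.2/10) = 33.11
  Stage 4: F_4 = 10^(5.42/10) = 3.483, G_4 = 10^(−5.42/10) = 0.2871
Friis cascade:
  F = 1.097 + (1.227 − 1)/0.9116 + (2.979 − 1)/37.14 + (3.483 − 1)/1230 = 1.401
NF = 10 log₁₀(1.401) = 1.46 dB

1.46 dB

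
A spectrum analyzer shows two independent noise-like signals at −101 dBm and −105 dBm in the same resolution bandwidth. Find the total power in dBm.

Convert to linear, add, convert back:
P₁ = 7.94×10⁻¹⁴ W, P₂ = 3.16×10⁻¹⁴ W
P_tot = 1.11×10⁻¹³ W → 10 log₁₀(P_tot / 10⁻³) = −99.5 dBm

−99.5 dBm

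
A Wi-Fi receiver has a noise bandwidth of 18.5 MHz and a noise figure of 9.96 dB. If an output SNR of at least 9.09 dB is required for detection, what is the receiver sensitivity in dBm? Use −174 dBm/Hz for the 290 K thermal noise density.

Sensitivity = −174 + 10 log₁₀(B) + NF + SNR_min
= −174 + 72.67 + 9.96 + 9.09
= −82.28 dBm → −82.3 dBm

−82.3 dBm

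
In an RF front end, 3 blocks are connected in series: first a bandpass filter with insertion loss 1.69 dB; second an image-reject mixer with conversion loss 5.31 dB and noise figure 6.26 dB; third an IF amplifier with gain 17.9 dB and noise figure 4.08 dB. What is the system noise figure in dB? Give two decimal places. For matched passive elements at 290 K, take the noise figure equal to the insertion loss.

Convert to linear (a loss of L dB is a gain of −L dB): F_i = 10^(NF_i/10), G_i = 10^(G_i,dB/10)
  Stage 1: F_1 = 10^(1.69/10) = 1.476, G_1 = 10^(−1.69/10) = 0.6776
  Stage 2: F_2 = 10^(6.26/10) = 4.227, G_2 = 10^(−5.31/10) = 0.2944
  Stage 3: F_3 = 10^(4.08/10) = 2.559, G_3 = 10^(17.9/10) = 61.66
Friis cascade:
  F = 1.476 + (4.227 − 1)/0.6776 + (2.559 − 1)/0.1995 = 14.05
NF = 10 log₁₀(14.05) = 11.48 dB

11.48 dB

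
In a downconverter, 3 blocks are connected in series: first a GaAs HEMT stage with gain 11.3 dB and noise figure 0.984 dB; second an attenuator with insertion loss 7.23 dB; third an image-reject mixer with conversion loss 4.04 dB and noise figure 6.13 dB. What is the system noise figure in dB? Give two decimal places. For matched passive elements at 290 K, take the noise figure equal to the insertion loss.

4.45 dB

Convert to linear (a loss of L dB is a gain of −L dB): F_i = 10^(NF_i/10), G_i = 10^(G_i,dB/10)
  Stage 1: F_1 = 10^(0.984/10) = 1.254, G_1 = 10^(11.3/10) = 13.49
  Stage 2: F_2 = 10^(7.23/10) = 5.284, G_2 = 10^(−7.23/10) = 0.1892
  Stage 3: F_3 = 10^(6.13/10) = 4.102, G_3 = 10^(−4.04/10) = 0.3945
Friis cascade:
  F = 1.254 + (5.284 − 1)/13.49 + (4.102 − 1)/2.553 = 2.787
NF = 10 log₁₀(2.787) = 4.45 dB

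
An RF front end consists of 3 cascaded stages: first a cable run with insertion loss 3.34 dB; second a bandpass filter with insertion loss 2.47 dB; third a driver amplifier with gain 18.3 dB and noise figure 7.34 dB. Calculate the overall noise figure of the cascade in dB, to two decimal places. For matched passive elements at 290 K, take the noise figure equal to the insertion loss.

13.15 dB

Convert to linear (a loss of L dB is a gain of −L dB): F_i = 10^(NF_i/10), G_i = 10^(G_i,dB/10)
  Stage 1: F_1 = 10^(3.34/10) = 2.158, G_1 = 10^(−3.34/10) = 0.4634
  Stage 2: F_2 = 10^(2.47/10) = 1.766, G_2 = 10^(−2.47/10) = 0.5662
  Stage 3: F_3 = 10^(7.34/10) = 5.420, G_3 = 10^(18.3/10) = 67.61
Friis cascade:
  F = 2.158 + (1.766 − 1)/0.4634 + (5.420 − 1)/0.2624 = 20.65
NF = 10 log₁₀(20.65) = 13.15 dB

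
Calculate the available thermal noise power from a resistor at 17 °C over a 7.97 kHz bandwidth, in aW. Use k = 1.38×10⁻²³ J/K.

31.9 aW

T = 17 °C + 273.15 = 290.15 K
P_n = kTB = 1.38×10⁻²³ × 290.15 × 7.97×10³ = 3.19×10⁻¹⁷ W = 31.9 aW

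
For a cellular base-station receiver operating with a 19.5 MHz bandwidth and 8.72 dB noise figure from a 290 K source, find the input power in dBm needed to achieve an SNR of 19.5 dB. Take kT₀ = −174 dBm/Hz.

Sensitivity = −174 + 10 log₁₀(B) + NF + SNR_min
= −174 + 72.9 + 8.72 + 19.5
= −72.88 dBm → −72.9 dBm

−72.9 dBm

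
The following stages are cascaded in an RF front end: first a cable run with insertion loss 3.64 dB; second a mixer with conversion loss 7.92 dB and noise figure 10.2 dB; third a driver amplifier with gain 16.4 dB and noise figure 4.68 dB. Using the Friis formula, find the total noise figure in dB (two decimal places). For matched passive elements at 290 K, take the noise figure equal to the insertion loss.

Convert to linear (a loss of L dB is a gain of −L dB): F_i = 10^(NF_i/10), G_i = 10^(G_i,dB/10)
  Stage 1: F_1 = 10^(3.64/10) = 2.312, G_1 = 10^(−3.64/10) = 0.4325
  Stage 2: F_2 = 10^(10.2/10) = 10.47, G_2 = 10^(−7.92/10) = 0.1614
  Stage 3: F_3 = 10^(4.68/10) = 2.938, G_3 = 10^(16.4/10) = 43.65
Friis cascade:
  F = 2.312 + (10.47 − 1)/0.4325 + (2.938 − 1)/0.06982 = 51.96
NF = 10 log₁₀(51.96) = 17.16 dB

17.16 dB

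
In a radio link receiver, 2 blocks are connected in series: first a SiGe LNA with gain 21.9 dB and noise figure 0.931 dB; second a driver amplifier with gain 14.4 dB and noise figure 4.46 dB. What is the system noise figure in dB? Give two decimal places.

Convert to linear (a loss of L dB is a gain of −L dB): F_i = 10^(NF_i/10), G_i = 10^(G_i,dB/10)
  Stage 1: F_1 = 10^(0.931/10) = 1.239, G_1 = 10^(21.9/10) = 154.9
  Stage 2: F_2 = 10^(4.46/10) = 2.793, G_2 = 10^(14.4/10) = 27.54
Friis cascade:
  F = 1.239 + (2.793 − 1)/154.9 = 1.251
NF = 10 log₁₀(1.251) = 0.97 dB

0.97 dB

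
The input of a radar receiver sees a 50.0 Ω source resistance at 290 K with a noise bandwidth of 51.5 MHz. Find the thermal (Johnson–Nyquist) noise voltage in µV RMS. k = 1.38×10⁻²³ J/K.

V_n = √(4kTRB)
4kTRB = 4 × 1.38×10⁻²³ × 290 × 5.00×10¹ × 5.15×10⁷ = 4.12×10⁻¹¹ V²
V_n = √(4.12×10⁻¹¹) = 6.42×10⁻⁶ V = 6.42 µV

6.42 µV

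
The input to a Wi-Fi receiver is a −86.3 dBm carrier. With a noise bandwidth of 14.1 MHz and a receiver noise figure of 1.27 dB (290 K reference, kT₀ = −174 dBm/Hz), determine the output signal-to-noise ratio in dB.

14.9 dB

Noise floor: N = −174 + 10 log₁₀(B) + NF
10 log₁₀(1.41×10⁷) = 71.49 dB
N = −174 + 71.49 + 1.27 = −101.24 dBm
SNR = P_sig − N = −86.3 − (−101.24) = 14.94 dB → 14.9 dB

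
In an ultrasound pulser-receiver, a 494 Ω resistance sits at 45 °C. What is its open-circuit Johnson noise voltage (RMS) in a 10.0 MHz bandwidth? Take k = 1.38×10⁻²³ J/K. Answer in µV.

T = 45 °C + 273.15 = 318.15 K
V_n = √(4kTRB)
4kTRB = 4 × 1.38×10⁻²³ × 318.15 × 4.94×10² × 1.00×10⁷ = 8.68×10⁻¹¹ V²
V_n = √(8.68×10⁻¹¹) = 9.31×10⁻⁶ V = 9.31 µV

9.31 µV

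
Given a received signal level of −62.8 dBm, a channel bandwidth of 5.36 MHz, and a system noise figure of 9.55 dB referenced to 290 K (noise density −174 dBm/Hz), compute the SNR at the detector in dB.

Noise floor: N = −174 + 10 log₁₀(B) + NF
10 log₁₀(5.36×10⁶) = 67.29 dB
N = −174 + 67.29 + 9.55 = −97.16 dBm
SNR = P_sig − N = −62.8 − (−97.16) = 34.36 dB → 34.4 dB

34.4 dB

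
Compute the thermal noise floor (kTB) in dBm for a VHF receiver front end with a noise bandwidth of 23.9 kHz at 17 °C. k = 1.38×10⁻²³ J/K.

−130.2 dBm

T = 17 °C + 273.15 = 290.15 K
P_n = kTB = 1.38×10⁻²³ × 290.15 × 2.39×10⁴ = 9.57×10⁻¹⁷ W
In dBm: 10 log₁₀(9.57×10⁻¹⁷ / 10⁻³) = −130.2 dBm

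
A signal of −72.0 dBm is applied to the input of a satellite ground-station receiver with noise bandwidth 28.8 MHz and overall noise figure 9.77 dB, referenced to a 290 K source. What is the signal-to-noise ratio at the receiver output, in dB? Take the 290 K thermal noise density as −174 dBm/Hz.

Noise floor: N = −174 + 10 log₁₀(B) + NF
10 log₁₀(2.88×10⁷) = 74.59 dB
N = −174 + 74.59 + 9.77 = −89.64 dBm
SNR = P_sig − N = −72.0 − (−89.64) = 17.64 dB → 17.6 dB

17.6 dB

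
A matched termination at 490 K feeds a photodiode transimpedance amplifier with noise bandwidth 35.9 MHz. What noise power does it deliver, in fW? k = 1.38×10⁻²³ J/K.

243 fW

P_n = kTB = 1.38×10⁻²³ × 490 × 3.59×10⁷ = 2.43×10⁻¹³ W = 243 fW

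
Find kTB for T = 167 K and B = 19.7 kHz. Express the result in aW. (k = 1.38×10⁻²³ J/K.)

P_n = kTB = 1.38×10⁻²³ × 167 × 1.97×10⁴ = 4.54×10⁻¹⁷ W = 45.4 aW

45.4 aW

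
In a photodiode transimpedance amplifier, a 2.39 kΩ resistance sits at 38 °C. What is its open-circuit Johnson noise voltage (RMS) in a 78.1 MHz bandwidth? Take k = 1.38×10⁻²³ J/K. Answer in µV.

T = 38 °C + 273.15 = 311.15 K
V_n = √(4kTRB)
4kTRB = 4 × 1.38×10⁻²³ × 311.15 × 2.39×10³ × 7.81×10⁷ = 3.21×10⁻⁹ V²
V_n = √(3.21×10⁻⁹) = 5.66×10⁻⁵ V = 56.6 µV

56.6 µV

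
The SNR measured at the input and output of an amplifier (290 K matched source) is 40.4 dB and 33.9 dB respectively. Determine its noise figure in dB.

NF (dB) = SNR_in(dB) − SNR_out(dB) when the source is at T₀
NF = 40.4 − 33.9 = 6.5 dB

6.5 dB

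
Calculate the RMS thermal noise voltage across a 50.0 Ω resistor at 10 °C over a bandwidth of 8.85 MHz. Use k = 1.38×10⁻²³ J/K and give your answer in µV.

T = 10 °C + 273.15 = 283.15 K
V_n = √(4kTRB)
4kTRB = 4 × 1.38×10⁻²³ × 283.15 × 5.00×10¹ × 8.85×10⁶ = 6.92×10⁻¹² V²
V_n = √(6.92×10⁻¹²) = 2.63×10⁻⁶ V = 2.63 µV

2.63 µV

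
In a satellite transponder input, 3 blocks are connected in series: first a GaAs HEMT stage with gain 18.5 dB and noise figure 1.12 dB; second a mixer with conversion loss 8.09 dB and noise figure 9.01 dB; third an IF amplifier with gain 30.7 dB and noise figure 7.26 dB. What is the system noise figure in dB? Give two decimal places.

2.52 dB

Convert to linear (a loss of L dB is a gain of −L dB): F_i = 10^(NF_i/10), G_i = 10^(G_i,dB/10)
  Stage 1: F_1 = 10^(1.12/10) = 1.294, G_1 = 10^(18.5/10) = 70.79
  Stage 2: F_2 = 10^(9.01/10) = 7.962, G_2 = 10^(−8.09/10) = 0.1552
  Stage 3: F_3 = 10^(7.26/10) = 5.321, G_3 = 10^(30.7/10) = 1175
Friis cascade:
  F = 1.294 + (7.962 − 1)/70.79 + (5.321 − 1)/10.99 = 1.786
NF = 10 log₁₀(1.786) = 2.52 dB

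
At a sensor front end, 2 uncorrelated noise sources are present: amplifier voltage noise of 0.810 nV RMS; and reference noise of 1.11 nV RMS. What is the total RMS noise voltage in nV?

1.37 nV

Uncorrelated sources add in power (mean-square): V_tot = √(ΣV_i²)
V_tot = √[(8.10×10⁻¹⁰)² + (1.11×10⁻⁹)²] = 1.37×10⁻⁹ V = 1.37 nV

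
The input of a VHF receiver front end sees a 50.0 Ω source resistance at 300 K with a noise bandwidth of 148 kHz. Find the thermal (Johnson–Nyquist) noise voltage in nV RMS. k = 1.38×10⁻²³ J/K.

350 nV

V_n = √(4kTRB)
4kTRB = 4 × 1.38×10⁻²³ × 300 × 5.00×10¹ × 1.48×10⁵ = 1.23×10⁻¹³ V²
V_n = √(1.23×10⁻¹³) = 3.50×10⁻⁷ V = 350 nV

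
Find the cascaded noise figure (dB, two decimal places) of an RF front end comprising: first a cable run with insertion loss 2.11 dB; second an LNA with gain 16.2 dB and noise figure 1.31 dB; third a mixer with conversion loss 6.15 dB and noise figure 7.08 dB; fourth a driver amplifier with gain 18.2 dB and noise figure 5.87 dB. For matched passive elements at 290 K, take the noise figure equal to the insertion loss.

Convert to linear (a loss of L dB is a gain of −L dB): F_i = 10^(NF_i/10), G_i = 10^(G_i,dB/10)
  Stage 1: F_1 = 10^(2.11/10) = 1.626, G_1 = 10^(−2.11/10) = 0.6152
  Stage 2: F_2 = 10^(1.31/10) = 1.352, G_2 = 10^(16.2/10) = 41.69
  Stage 3: F_3 = 10^(7.08/10) = 5.105, G_3 = 10^(−6.15/10) = 0.2427
  Stage 4: F_4 = 10^(5.87/10) = 3.864, G_4 = 10^(18.2/10) = 66.07
Friis cascade:
  F = 1.626 + (1.352 − 1)/0.6152 + (5.105 − 1)/25.64 + (3.864 − 1)/6.223 = 2.818
NF = 10 log₁₀(2.818) = 4.50 dB

4.50 dB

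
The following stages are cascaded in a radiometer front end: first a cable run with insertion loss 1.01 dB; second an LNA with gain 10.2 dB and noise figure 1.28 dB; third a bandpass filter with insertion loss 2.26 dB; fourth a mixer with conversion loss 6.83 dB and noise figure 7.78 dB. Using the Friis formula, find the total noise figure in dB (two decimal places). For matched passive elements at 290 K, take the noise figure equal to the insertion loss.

4.46 dB

Convert to linear (a loss of L dB is a gain of −L dB): F_i = 10^(NF_i/10), G_i = 10^(G_i,dB/10)
  Stage 1: F_1 = 10^(1.01/10) = 1.262, G_1 = 10^(−1.01/10) = 0.7925
  Stage 2: F_2 = 10^(1.28/10) = 1.343, G_2 = 10^(10.2/10) = 10.47
  Stage 3: F_3 = 10^(2.26/10) = 1.683, G_3 = 10^(−2.26/10) = 0.5943
  Stage 4: F_4 = 10^(7.78/10) = 5.998, G_4 = 10^(−6.83/10) = 0.2075
Friis cascade:
  F = 1.262 + (1.343 − 1)/0.7925 + (1.683 − 1)/8.299 + (5.998 − 1)/4.932 = 2.790
NF = 10 log₁₀(2.790) = 4.46 dB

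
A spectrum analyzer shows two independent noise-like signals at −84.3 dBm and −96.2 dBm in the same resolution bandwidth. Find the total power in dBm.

−84.0 dBm

Convert to linear, add, convert back:
P₁ = 3.72×10⁻¹² W, P₂ = 2.40×10⁻¹³ W
P_tot = 3.96×10⁻¹² W → 10 log₁₀(P_tot / 10⁻³) = −84.0 dBm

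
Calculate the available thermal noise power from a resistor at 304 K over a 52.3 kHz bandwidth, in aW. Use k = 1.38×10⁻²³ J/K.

P_n = kTB = 1.38×10⁻²³ × 304 × 5.23×10⁴ = 2.19×10⁻¹⁶ W = 219 aW

219 aW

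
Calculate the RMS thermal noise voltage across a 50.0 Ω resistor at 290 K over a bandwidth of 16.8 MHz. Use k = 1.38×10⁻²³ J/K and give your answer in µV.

3.67 µV

V_n = √(4kTRB)
4kTRB = 4 × 1.38×10⁻²³ × 290 × 5.00×10¹ × 1.68×10⁷ = 1.34×10⁻¹¹ V²
V_n = √(1.34×10⁻¹¹) = 3.67×10⁻⁶ V = 3.67 µV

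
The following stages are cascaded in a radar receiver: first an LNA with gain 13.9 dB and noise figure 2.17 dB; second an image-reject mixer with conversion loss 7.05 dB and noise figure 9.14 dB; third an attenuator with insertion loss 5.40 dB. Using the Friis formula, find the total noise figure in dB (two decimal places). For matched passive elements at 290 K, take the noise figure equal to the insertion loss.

Convert to linear (a loss of L dB is a gain of −L dB): F_i = 10^(NF_i/10), G_i = 10^(G_i,dB/10)
  Stage 1: F_1 = 10^(2.17/10) = 1.648, G_1 = 10^(13.9/10) = 24.55
  Stage 2: F_2 = 10^(9.14/10) = 8.204, G_2 = 10^(−7.05/10) = 0.1972
  Stage 3: F_3 = 10^(5.40/10) = 3.467, G_3 = 10^(−5.40/10) = 0.2884
Friis cascade:
  F = 1.648 + (8.204 − 1)/24.55 + (3.467 − 1)/4.842 = 2.451
NF = 10 log₁₀(2.451) = 3.89 dB

3.89 dB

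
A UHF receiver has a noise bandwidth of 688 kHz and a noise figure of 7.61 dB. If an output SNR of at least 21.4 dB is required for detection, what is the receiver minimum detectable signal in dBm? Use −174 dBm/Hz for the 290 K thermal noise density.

−86.6 dBm

Sensitivity = −174 + 10 log₁₀(B) + NF + SNR_min
= −174 + 58.38 + 7.61 + 21.4
= −86.61 dBm → −86.6 dBm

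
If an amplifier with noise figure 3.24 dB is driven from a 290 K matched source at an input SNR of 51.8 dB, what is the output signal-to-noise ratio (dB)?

48.56 dB

By definition F = SNR_in/SNR_out, so in dB: SNR_out = SNR_in − NF
SNR_out = 51.8 − 3.24 = 48.56 dB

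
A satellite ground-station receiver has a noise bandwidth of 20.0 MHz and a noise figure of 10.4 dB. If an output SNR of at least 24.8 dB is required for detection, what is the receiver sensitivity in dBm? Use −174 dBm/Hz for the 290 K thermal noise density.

−65.8 dBm

Sensitivity = −174 + 10 log₁₀(B) + NF + SNR_min
= −174 + 73.01 + 10.4 + 24.8
= −65.79 dBm → −65.8 dBm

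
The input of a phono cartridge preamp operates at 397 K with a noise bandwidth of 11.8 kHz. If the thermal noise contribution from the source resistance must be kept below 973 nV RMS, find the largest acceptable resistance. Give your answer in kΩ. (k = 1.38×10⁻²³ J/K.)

3.66 kΩ

Johnson–Nyquist: V_n = √(4kTRB) ⇒ R = V_n² / (4kTB)
4kTB = 4 × 1.38×10⁻²³ × 397 × 1.18×10⁴ = 2.59×10⁻¹⁶
R = (9.73×10⁻⁷)² / 2.59×10⁻¹⁶ = 3.66×10³ Ω = 3.66 kΩ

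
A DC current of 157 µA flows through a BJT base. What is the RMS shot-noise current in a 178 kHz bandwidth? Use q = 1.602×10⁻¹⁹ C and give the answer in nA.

I_n = √(2qI·B)
2qI·B = 2 × 1.602×10⁻¹⁹ × 1.57×10⁻⁴ × 1.78×10⁵ = 8.95×10⁻¹⁸ A²
I_n = √(8.95×10⁻¹⁸) = 2.99×10⁻⁹ A = 2.99 nA

2.99 nA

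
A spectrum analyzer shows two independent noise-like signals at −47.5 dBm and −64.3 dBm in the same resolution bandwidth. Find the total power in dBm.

−47.4 dBm

Convert to linear, add, convert back:
P₁ = 1.78×10⁻⁸ W, P₂ = 3.72×10⁻¹⁰ W
P_tot = 1.82×10⁻⁸ W → 10 log₁₀(P_tot / 10⁻³) = −47.4 dBm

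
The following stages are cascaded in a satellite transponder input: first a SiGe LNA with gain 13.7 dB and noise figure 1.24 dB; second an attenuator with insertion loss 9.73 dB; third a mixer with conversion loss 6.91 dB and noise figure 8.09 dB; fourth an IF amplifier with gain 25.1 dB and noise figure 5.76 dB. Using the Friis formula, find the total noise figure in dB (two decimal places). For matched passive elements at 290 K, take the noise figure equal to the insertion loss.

Convert to linear (a loss of L dB is a gain of −L dB): F_i = 10^(NF_i/10), G_i = 10^(G_i,dB/10)
  Stage 1: F_1 = 10^(1.24/10) = 1.330, G_1 = 10^(13.7/10) = 23.44
  Stage 2: F_2 = 10^(9.73/10) = 9.397, G_2 = 10^(−9.73/10) = 0.1064
  Stage 3: F_3 = 10^(8.09/10) = 6.442, G_3 = 10^(−6.91/10) = 0.2037
  Stage 4: F_4 = 10^(5.76/10) = 3.767, G_4 = 10^(25.1/10) = 323.6
Friis cascade:
  F = 1.330 + (9.397 − 1)/23.44 + (6.442 − 1)/2.495 + (3.767 − 1)/0.5082 = 9.315
NF = 10 log₁₀(9.315) = 9.69 dB

9.69 dB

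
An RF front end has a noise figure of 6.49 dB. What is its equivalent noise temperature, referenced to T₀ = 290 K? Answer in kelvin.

1002 K

F = 10^(6.49/10) = 4.45656
T_e = (F − 1)·T₀ = (4.45656 − 1) × 290 = 1002 K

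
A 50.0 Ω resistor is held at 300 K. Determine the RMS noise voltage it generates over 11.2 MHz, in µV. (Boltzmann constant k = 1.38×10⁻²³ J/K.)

V_n = √(4kTRB)
4kTRB = 4 × 1.38×10⁻²³ × 300 × 5.00×10¹ × 1.12×10⁷ = 9.27×10⁻¹² V²
V_n = √(9.27×10⁻¹²) = 3.05×10⁻⁶ V = 3.05 µV

3.05 µV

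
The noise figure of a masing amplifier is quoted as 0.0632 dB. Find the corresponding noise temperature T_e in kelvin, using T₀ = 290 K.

F = 10^(0.0632/10) = 1.01466
T_e = (F − 1)·T₀ = (1.01466 − 1) × 290 = 4.25 K

4.25 K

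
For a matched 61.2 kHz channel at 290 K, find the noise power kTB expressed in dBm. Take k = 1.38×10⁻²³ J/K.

P_n = kTB = 1.38×10⁻²³ × 290 × 6.12×10⁴ = 2.45×10⁻¹⁶ W
In dBm: 10 log₁₀(2.45×10⁻¹⁶ / 10⁻³) = −126.1 dBm

−126.1 dBm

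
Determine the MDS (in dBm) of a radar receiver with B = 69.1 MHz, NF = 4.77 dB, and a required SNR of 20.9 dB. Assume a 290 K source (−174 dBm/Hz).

Sensitivity = −174 + 10 log₁₀(B) + NF + SNR_min
= −174 + 78.39 + 4.77 + 20.9
= −69.94 dBm → −69.9 dBm

−69.9 dBm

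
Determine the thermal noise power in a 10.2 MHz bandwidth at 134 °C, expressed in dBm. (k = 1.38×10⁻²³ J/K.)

−102.4 dBm

T = 134 °C + 273.15 = 407.15 K
P_n = kTB = 1.38×10⁻²³ × 407.15 × 1.02×10⁷ = 5.73×10⁻¹⁴ W
In dBm: 10 log₁₀(5.73×10⁻¹⁴ / 10⁻³) = −102.4 dBm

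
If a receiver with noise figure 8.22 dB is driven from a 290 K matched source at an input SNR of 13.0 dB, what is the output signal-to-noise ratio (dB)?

By definition F = SNR_in/SNR_out, so in dB: SNR_out = SNR_in − NF
SNR_out = 13.0 − 8.22 = 4.78 dB

4.78 dB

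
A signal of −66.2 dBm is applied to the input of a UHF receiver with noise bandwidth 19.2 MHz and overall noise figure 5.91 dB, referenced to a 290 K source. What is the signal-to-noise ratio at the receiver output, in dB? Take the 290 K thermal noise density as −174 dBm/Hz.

Noise floor: N = −174 + 10 log₁₀(B) + NF
10 log₁₀(1.92×10⁷) = 72.83 dB
N = −174 + 72.83 + 5.91 = −95.26 dBm
SNR = P_sig − N = −66.2 − (−95.26) = 29.06 dB → 29.1 dB

29.1 dB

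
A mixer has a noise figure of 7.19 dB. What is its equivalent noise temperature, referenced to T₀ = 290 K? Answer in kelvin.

1228 K

F = 10^(7.19/10) = 5.236
T_e = (F − 1)·T₀ = (5.236 − 1) × 290 = 1228 K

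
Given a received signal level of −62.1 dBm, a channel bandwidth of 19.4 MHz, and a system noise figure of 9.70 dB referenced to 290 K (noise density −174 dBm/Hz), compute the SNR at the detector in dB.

Noise floor: N = −174 + 10 log₁₀(B) + NF
10 log₁₀(1.94×10⁷) = 72.88 dB
N = −174 + 72.88 + 9.70 = −91.42 dBm
SNR = P_sig − N = −62.1 − (−91.42) = 29.32 dB → 29.3 dB

29.3 dB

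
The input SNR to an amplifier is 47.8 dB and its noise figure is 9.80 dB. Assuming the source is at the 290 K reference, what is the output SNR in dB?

38.00 dB

By definition F = SNR_in/SNR_out, so in dB: SNR_out = SNR_in − NF
SNR_out = 47.8 − 9.80 = 38.00 dB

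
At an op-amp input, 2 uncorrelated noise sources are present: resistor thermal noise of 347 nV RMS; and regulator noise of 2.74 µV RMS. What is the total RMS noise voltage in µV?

2.76 µV

Uncorrelated sources add in power (mean-square): V_tot = √(ΣV_i²)
V_tot = √[(3.47×10⁻⁷)² + (2.74×10⁻⁶)²] = 2.76×10⁻⁶ V = 2.76 µV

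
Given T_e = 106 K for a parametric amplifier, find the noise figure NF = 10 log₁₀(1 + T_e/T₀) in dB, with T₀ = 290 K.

1.35 dB

F = 1 + T_e/T₀ = 1 + 106/290 = 1.36552
NF = 10 log₁₀(1.36552) = 1.35 dB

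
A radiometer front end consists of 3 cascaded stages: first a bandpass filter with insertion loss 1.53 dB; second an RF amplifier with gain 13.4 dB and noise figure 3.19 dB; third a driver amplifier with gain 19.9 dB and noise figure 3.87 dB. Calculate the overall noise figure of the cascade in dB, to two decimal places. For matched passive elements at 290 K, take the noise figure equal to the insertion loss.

4.85 dB

Convert to linear (a loss of L dB is a gain of −L dB): F_i = 10^(NF_i/10), G_i = 10^(G_i,dB/10)
  Stage 1: F_1 = 10^(1.53/10) = 1.422, G_1 = 10^(−1.53/10) = 0.7031
  Stage 2: F_2 = 10^(3.19/10) = 2.084, G_2 = 10^(13.4/10) = 21.88
  Stage 3: F_3 = 10^(3.87/10) = 2.438, G_3 = 10^(19.9/10) = 97.72
Friis cascade:
  F = 1.422 + (2.084 − 1)/0.7031 + (2.438 − 1)/15.38 = 3.058
NF = 10 log₁₀(3.058) = 4.85 dB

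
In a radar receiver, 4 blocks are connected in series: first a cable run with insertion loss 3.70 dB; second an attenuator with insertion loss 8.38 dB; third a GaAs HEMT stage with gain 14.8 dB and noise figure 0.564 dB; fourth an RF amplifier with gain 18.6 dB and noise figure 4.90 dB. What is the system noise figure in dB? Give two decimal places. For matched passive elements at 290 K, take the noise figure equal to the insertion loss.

Convert to linear (a loss of L dB is a gain of −L dB): F_i = 10^(NF_i/10), G_i = 10^(G_i,dB/10)
  Stage 1: F_1 = 10^(3.70/10) = 2.344, G_1 = 10^(−3.70/10) = 0.4266
  Stage 2: F_2 = 10^(8.38/10) = 6.887, G_2 = 10^(−8.38/10) = 0.1452
  Stage 3: F_3 = 10^(0.564/10) = 1.139, G_3 = 10^(14.8/10) = 30.20
  Stage 4: F_4 = 10^(4.90/10) = 3.090, G_4 = 10^(18.6/10) = 72.44
Friis cascade:
  F = 2.344 + (6.887 − 1)/0.4266 + (1.139 − 1)/0.06194 + (3.090 − 1)/1.871 = 19.50
NF = 10 log₁₀(19.50) = 12.90 dB

12.90 dB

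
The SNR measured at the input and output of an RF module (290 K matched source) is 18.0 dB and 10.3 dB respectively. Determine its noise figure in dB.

7.7 dB

NF (dB) = SNR_in(dB) − SNR_out(dB) when the source is at T₀
NF = 18.0 − 10.3 = 7.7 dB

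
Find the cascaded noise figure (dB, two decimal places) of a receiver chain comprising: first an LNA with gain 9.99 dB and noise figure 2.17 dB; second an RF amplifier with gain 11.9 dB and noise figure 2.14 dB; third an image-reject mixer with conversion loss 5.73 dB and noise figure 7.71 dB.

Convert to linear (a loss of L dB is a gain of −L dB): F_i = 10^(NF_i/10), G_i = 10^(G_i,dB/10)
  Stage 1: F_1 = 10^(2.17/10) = 1.648, G_1 = 10^(9.99/10) = 9.977
  Stage 2: F_2 = 10^(2.14/10) = 1.637, G_2 = 10^(11.9/10) = 15.49
  Stage 3: F_3 = 10^(7.71/10) = 5.902, G_3 = 10^(−5.73/10) = 0.2673
Friis cascade:
  F = 1.648 + (1.637 − 1)/9.977 + (5.902 − 1)/154.5 = 1.744
NF = 10 log₁₀(1.744) = 2.41 dB

2.41 dB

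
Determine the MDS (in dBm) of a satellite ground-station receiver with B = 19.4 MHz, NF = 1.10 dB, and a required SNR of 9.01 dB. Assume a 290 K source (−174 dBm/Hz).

−91.0 dBm

Sensitivity = −174 + 10 log₁₀(B) + NF + SNR_min
= −174 + 72.88 + 1.10 + 9.01
= −91.01 dBm → −91.0 dBm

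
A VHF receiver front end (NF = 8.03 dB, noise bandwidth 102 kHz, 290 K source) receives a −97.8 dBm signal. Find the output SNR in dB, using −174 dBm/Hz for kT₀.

Noise floor: N = −174 + 10 log₁₀(B) + NF
10 log₁₀(1.02×10⁵) = 50.09 dB
N = −174 + 50.09 + 8.03 = −115.88 dBm
SNR = P_sig − N = −97.8 − (−115.88) = 18.08 dB → 18.1 dB

18.1 dB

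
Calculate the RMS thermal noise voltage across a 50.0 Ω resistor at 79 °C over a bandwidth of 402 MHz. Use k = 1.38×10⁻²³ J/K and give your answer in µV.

19.8 µV

T = 79 °C + 273.15 = 352.15 K
V_n = √(4kTRB)
4kTRB = 4 × 1.38×10⁻²³ × 352.15 × 5.00×10¹ × 4.02×10⁸ = 3.91×10⁻¹⁰ V²
V_n = √(3.91×10⁻¹⁰) = 1.98×10⁻⁵ V = 19.8 µV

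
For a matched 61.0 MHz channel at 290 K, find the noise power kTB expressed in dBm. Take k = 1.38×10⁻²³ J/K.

P_n = kTB = 1.38×10⁻²³ × 290 × 6.10×10⁷ = 2.44×10⁻¹³ W
In dBm: 10 log₁₀(2.44×10⁻¹³ / 10⁻³) = −96.1 dBm

−96.1 dBm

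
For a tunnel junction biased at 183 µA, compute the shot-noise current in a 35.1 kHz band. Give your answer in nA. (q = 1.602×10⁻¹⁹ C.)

1.43 nA

I_n = √(2qI·B)
2qI·B = 2 × 1.602×10⁻¹⁹ × 1.83×10⁻⁴ × 3.51×10⁴ = 2.06×10⁻¹⁸ A²
I_n = √(2.06×10⁻¹⁸) = 1.43×10⁻⁹ A = 1.43 nA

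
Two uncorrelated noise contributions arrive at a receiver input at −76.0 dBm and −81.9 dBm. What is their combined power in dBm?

−75.0 dBm

Convert to linear, add, convert back:
P₁ = 2.51×10⁻¹¹ W, P₂ = 6.46×10⁻¹² W
P_tot = 3.16×10⁻¹¹ W → 10 log₁₀(P_tot / 10⁻³) = −75.0 dBm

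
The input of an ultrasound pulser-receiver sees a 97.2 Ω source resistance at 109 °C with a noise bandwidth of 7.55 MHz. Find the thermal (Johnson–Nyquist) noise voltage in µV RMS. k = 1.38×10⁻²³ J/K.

3.93 µV

T = 109 °C + 273.15 = 382.15 K
V_n = √(4kTRB)
4kTRB = 4 × 1.38×10⁻²³ × 382.15 × 9.72×10¹ × 7.55×10⁶ = 1.55×10⁻¹¹ V²
V_n = √(1.55×10⁻¹¹) = 3.93×10⁻⁶ V = 3.93 µV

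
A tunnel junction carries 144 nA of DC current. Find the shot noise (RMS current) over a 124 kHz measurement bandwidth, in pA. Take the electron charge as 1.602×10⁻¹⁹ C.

75.6 pA

I_n = √(2qI·B)
2qI·B = 2 × 1.602×10⁻¹⁹ × 1.44×10⁻⁷ × 1.24×10⁵ = 5.72×10⁻²¹ A²
I_n = √(5.72×10⁻²¹) = 7.56×10⁻¹¹ A = 75.6 pA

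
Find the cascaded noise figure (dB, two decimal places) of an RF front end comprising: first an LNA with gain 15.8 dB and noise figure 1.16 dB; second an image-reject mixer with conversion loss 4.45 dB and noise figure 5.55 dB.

Convert to linear (a loss of L dB is a gain of −L dB): F_i = 10^(NF_i/10), G_i = 10^(G_i,dB/10)
  Stage 1: F_1 = 10^(1.16/10) = 1.306, G_1 = 10^(15.8/10) = 38.02
  Stage 2: F_2 = 10^(5.55/10) = 3.589, G_2 = 10^(−4.45/10) = 0.3589
Friis cascade:
  F = 1.306 + (3.589 − 1)/38.02 = 1.374
NF = 10 log₁₀(1.374) = 1.38 dB

1.38 dB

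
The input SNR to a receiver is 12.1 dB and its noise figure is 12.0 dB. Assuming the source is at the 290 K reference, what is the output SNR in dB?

0.1 dB

By definition F = SNR_in/SNR_out, so in dB: SNR_out = SNR_in − NF
SNR_out = 12.1 − 12.0 = 0.1 dB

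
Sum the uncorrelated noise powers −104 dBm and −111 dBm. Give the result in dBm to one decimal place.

Convert to linear, add, convert back:
P₁ = 3.98×10⁻¹⁴ W, P₂ = 7.94×10⁻¹⁵ W
P_tot = 4.78×10⁻¹⁴ W → 10 log₁₀(P_tot / 10⁻³) = −103.2 dBm

−103.2 dBm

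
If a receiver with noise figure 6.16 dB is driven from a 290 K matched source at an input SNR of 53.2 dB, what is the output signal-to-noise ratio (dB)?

By definition F = SNR_in/SNR_out, so in dB: SNR_out = SNR_in − NF
SNR_out = 53.2 − 6.16 = 47.04 dB

47.04 dB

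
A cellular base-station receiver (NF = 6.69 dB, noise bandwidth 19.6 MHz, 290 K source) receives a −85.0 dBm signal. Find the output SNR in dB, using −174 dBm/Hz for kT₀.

9.4 dB

Noise floor: N = −174 + 10 log₁₀(B) + NF
10 log₁₀(1.96×10⁷) = 72.92 dB
N = −174 + 72.92 + 6.69 = −94.39 dBm
SNR = P_sig − N = −85.0 − (−94.39) = 9.39 dB → 9.4 dB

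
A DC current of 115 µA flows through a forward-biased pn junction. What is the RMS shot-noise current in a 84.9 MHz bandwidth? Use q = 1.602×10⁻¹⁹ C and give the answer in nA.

I_n = √(2qI·B)
2qI·B = 2 × 1.602×10⁻¹⁹ × 1.15×10⁻⁴ × 8.49×10⁷ = 3.13×10⁻¹⁵ A²
I_n = √(3.13×10⁻¹⁵) = 5.59×10⁻⁸ A = 55.9 nA

55.9 nA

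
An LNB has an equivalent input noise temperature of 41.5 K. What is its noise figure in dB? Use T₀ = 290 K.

0.581 dB

F = 1 + T_e/T₀ = 1 + 41.5/290 = 1.1431
NF = 10 log₁₀(1.1431) = 0.581 dB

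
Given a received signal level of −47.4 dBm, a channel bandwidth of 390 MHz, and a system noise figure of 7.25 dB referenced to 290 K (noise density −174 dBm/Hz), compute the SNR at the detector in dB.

Noise floor: N = −174 + 10 log₁₀(B) + NF
10 log₁₀(3.90×10⁸) = 85.91 dB
N = −174 + 85.91 + 7.25 = −80.84 dBm
SNR = P_sig − N = −47.4 − (−80.84) = 33.44 dB → 33.4 dB

33.4 dB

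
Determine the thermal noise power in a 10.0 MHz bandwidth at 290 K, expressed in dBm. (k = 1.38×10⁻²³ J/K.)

−104.0 dBm

P_n = kTB = 1.38×10⁻²³ × 290 × 1.00×10⁷ = 4.00×10⁻¹⁴ W
In dBm: 10 log₁₀(4.00×10⁻¹⁴ / 10⁻³) = −104.0 dBm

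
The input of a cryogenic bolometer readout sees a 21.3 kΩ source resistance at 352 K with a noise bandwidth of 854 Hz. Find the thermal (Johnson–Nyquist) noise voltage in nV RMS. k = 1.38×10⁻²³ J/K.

V_n = √(4kTRB)
4kTRB = 4 × 1.38×10⁻²³ × 352 × 2.13×10⁴ × 8.54×10² = 3.53×10⁻¹³ V²
V_n = √(3.53×10⁻¹³) = 5.95×10⁻⁷ V = 595 nV

595 nV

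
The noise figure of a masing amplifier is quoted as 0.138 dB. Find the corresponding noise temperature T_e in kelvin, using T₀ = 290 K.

F = 10^(0.138/10) = 1.03229
T_e = (F − 1)·T₀ = (1.03229 − 1) × 290 = 9.36 K

9.36 K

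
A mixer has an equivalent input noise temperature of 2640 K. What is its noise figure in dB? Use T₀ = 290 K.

F = 1 + T_e/T₀ = 1 + 2640/290 = 10.1034
NF = 10 log₁₀(10.1034) = 10.04 dB

10.04 dB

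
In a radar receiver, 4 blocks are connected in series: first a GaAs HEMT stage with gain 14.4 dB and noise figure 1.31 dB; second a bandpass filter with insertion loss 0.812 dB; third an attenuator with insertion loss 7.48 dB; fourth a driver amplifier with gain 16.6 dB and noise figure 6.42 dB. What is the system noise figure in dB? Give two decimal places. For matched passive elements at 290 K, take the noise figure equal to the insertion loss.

Convert to linear (a loss of L dB is a gain of −L dB): F_i = 10^(NF_i/10), G_i = 10^(G_i,dB/10)
  Stage 1: F_1 = 10^(1.31/10) = 1.352, G_1 = 10^(14.4/10) = 27.54
  Stage 2: F_2 = 10^(0.812/10) = 1.206, G_2 = 10^(−0.812/10) = 0.8295
  Stage 3: F_3 = 10^(7.48/10) = 5.598, G_3 = 10^(−7.48/10) = 0.1786
  Stage 4: F_4 = 10^(6.42/10) = 4.385, G_4 = 10^(16.6/10) = 45.71
Friis cascade:
  F = 1.352 + (1.206 − 1)/27.54 + (5.598 − 1)/22.85 + (4.385 − 1)/4.081 = 2.390
NF = 10 log₁₀(2.390) = 3.78 dB

3.78 dB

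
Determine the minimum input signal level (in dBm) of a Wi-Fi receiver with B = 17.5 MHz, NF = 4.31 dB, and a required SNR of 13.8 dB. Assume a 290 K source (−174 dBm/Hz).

−83.5 dBm

Sensitivity = −174 + 10 log₁₀(B) + NF + SNR_min
= −174 + 72.43 + 4.31 + 13.8
= −83.46 dBm → −83.5 dBm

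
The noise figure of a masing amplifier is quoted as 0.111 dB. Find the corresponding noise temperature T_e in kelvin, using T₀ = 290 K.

F = 10^(0.111/10) = 1.02589
T_e = (F − 1)·T₀ = (1.02589 − 1) × 290 = 7.51 K

7.51 K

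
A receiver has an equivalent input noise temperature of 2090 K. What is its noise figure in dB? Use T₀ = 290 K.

F = 1 + T_e/T₀ = 1 + 2090/290 = 8.2069
NF = 10 log₁₀(8.2069) = 9.14 dB

9.14 dB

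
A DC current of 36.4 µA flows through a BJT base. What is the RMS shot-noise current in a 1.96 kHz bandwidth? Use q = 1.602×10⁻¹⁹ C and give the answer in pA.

I_n = √(2qI·B)
2qI·B = 2 × 1.602×10⁻¹⁹ × 3.64×10⁻⁵ × 1.96×10³ = 2.29×10⁻²⁰ A²
I_n = √(2.29×10⁻²⁰) = 1.51×10⁻¹⁰ A = 151 pA

151 pA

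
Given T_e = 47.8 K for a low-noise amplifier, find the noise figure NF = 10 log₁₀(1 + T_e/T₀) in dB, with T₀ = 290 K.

F = 1 + T_e/T₀ = 1 + 47.8/290 = 1.16483
NF = 10 log₁₀(1.16483) = 0.663 dB

0.663 dB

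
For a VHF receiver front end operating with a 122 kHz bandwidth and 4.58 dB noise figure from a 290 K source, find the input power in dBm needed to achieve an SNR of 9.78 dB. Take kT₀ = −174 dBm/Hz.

−108.8 dBm

Sensitivity = −174 + 10 log₁₀(B) + NF + SNR_min
= −174 + 50.86 + 4.58 + 9.78
= −108.78 dBm → −108.8 dBm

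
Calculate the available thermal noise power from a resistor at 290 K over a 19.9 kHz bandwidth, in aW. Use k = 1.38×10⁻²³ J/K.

P_n = kTB = 1.38×10⁻²³ × 290 × 1.99×10⁴ = 7.96×10⁻¹⁷ W = 79.6 aW

79.6 aW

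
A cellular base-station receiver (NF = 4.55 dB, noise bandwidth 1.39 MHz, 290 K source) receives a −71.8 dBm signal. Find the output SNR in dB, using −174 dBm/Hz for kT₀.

36.2 dB

Noise floor: N = −174 + 10 log₁₀(B) + NF
10 log₁₀(1.39×10⁶) = 61.43 dB
N = −174 + 61.43 + 4.55 = −108.02 dBm
SNR = P_sig − N = −71.8 − (−108.02) = 36.22 dB → 36.2 dB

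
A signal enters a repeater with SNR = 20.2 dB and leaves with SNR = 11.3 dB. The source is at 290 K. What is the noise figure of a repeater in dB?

NF (dB) = SNR_in(dB) − SNR_out(dB) when the source is at T₀
NF = 20.2 − 11.3 = 8.9 dB

8.9 dB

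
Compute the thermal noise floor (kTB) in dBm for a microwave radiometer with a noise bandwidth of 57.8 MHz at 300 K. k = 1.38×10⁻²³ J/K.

P_n = kTB = 1.38×10⁻²³ × 300 × 5.78×10⁷ = 2.39×10⁻¹³ W
In dBm: 10 log₁₀(2.39×10⁻¹³ / 10⁻³) = −96.2 dBm

−96.2 dBm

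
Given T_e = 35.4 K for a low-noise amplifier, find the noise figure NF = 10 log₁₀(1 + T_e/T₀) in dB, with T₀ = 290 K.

0.500 dB

F = 1 + T_e/T₀ = 1 + 35.4/290 = 1.12207
NF = 10 log₁₀(1.12207) = 0.500 dB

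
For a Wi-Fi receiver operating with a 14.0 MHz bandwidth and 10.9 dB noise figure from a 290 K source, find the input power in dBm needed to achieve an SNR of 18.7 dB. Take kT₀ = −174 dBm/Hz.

−72.9 dBm

Sensitivity = −174 + 10 log₁₀(B) + NF + SNR_min
= −174 + 71.46 + 10.9 + 18.7
= −72.94 dBm → −72.9 dBm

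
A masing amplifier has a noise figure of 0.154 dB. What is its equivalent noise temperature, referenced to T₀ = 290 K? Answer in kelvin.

10.5 K

F = 10^(0.154/10) = 1.0361
T_e = (F − 1)·T₀ = (1.0361 − 1) × 290 = 10.5 K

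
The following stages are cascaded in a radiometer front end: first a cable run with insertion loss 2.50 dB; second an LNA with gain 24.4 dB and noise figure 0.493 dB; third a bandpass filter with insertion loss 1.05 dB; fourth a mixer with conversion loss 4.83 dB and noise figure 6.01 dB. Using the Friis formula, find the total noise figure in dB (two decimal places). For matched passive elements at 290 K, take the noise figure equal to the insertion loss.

3.05 dB

Convert to linear (a loss of L dB is a gain of −L dB): F_i = 10^(NF_i/10), G_i = 10^(G_i,dB/10)
  Stage 1: F_1 = 10^(2.50/10) = 1.778, G_1 = 10^(−2.50/10) = 0.5623
  Stage 2: F_2 = 10^(0.493/10) = 1.120, G_2 = 10^(24.4/10) = 275.4
  Stage 3: F_3 = 10^(1.05/10) = 1.274, G_3 = 10^(−1.05/10) = 0.7852
  Stage 4: F_4 = 10^(6.01/10) = 3.990, G_4 = 10^(−4.83/10) = 0.3289
Friis cascade:
  F = 1.778 + (1.120 − 1)/0.5623 + (1.274 − 1)/154.9 + (3.990 − 1)/121.6 = 2.018
NF = 10 log₁₀(2.018) = 3.05 dB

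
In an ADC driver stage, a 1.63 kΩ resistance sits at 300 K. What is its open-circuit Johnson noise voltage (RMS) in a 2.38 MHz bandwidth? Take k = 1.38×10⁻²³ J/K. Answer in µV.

8.02 µV

V_n = √(4kTRB)
4kTRB = 4 × 1.38×10⁻²³ × 300 × 1.63×10³ × 2.38×10⁶ = 6.42×10⁻¹¹ V²
V_n = √(6.42×10⁻¹¹) = 8.02×10⁻⁶ V = 8.02 µV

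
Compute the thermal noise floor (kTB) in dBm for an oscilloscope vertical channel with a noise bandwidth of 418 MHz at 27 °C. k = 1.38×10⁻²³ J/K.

−87.6 dBm

T = 27 °C + 273.15 = 300.15 K
P_n = kTB = 1.38×10⁻²³ × 300.15 × 4.18×10⁸ = 1.73×10⁻¹² W
In dBm: 10 log₁₀(1.73×10⁻¹² / 10⁻³) = −87.6 dBm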